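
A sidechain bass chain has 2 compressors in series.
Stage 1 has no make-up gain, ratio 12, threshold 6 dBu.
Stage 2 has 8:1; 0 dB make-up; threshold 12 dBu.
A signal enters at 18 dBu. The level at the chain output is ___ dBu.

Stage 1: overshoot 12 dB → 12/12 = 1 dB → 7 dBu.
Stage 2: below threshold (7 ≤ 12); passes unchanged; output 7 dBu.

7 dBu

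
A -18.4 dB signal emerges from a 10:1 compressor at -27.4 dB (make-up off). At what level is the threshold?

Input is 10 dB above T (since output overshoot × R = input overshoot: (-27.4 − T)·10 = -18.4 − T gives T = -28.4 dB).
Check: -28.4 + (-18.4 − (-28.4))/10 = -28.4 + 1 = -27.4 dB. ✓

-28.4 dB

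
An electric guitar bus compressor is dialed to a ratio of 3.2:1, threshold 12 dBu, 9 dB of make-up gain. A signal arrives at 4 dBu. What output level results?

4 dBu is 8 dB below the 12 dBu threshold, so no gain reduction is applied.
Make-up gain adds 9 dB: 4 + 9 = 13 dBu.

13 dBu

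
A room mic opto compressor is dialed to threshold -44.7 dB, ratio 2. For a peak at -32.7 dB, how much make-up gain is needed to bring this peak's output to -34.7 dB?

4 dB

Overshoot 12 dB → 12/2 = 6 dB after compression, so the compressed level is -44.7 + 6 = -38.7 dB.
Make-up = target − compressed = -34.7 − (-38.7) = 4 dB.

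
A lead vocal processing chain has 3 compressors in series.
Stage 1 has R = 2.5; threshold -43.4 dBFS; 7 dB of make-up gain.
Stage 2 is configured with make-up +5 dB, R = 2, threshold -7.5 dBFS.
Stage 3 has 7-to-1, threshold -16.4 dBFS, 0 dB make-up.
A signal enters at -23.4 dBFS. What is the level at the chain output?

Stage 1: 20 dB above -43.4 dBFS, reduced 2.5:1 to 8 dB above → -35.4 dBFS; +7 dB make-up → -28.4 dBFS.
Stage 2: below threshold (-28.4 ≤ -7.5); passes unchanged; make-up brings it to -23.4 dBFS.
Stage 3: below threshold (-23.4 ≤ -16.4); passes unchanged; output -23.4 dBFS.

-23.4 dBFS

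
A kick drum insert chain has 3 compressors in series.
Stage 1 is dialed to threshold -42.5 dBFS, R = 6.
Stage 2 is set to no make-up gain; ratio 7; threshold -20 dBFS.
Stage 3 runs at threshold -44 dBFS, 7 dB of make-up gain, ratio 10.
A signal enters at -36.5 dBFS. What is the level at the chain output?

-36.75 dBFS

Stage 1: 6 dB above -42.5 dBFS, reduced 6:1 to 1 dB above → -41.5 dBFS.
Stage 2: -41.5 dBFS is at or below the -20 dBFS threshold — no compression; output -41.5 dBFS.
Stage 3: 2.5 dB above -44 dBFS, reduced 10:1 to 0.25 dB above → -43.75 dBFS; +7 dB make-up → -36.75 dBFS.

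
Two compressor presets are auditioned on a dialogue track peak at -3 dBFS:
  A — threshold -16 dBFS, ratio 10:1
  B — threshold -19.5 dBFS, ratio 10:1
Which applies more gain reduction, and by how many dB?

B, by 3.15 dB

A: overshoot 13 dB → output overshoot 1.3 dB → GR 11.7 dB.
B: overshoot 16.5 dB → output overshoot 1.65 dB → GR 14.85 dB.
B reduces 3.15 dB more.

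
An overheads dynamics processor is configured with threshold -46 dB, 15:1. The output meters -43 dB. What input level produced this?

-1 dB

Post-compression overshoot = -43 − (-46) = 3 dB.
Input overshoot = R × output overshoot = 45 dB → input = -46 + 45 = -1 dB.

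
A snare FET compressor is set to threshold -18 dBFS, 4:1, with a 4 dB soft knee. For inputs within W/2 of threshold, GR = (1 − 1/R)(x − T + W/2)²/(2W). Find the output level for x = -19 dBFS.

x − T + W/2 = -19 − (-18) + 2 = 1.
GR = (1 − 1/4) × 1² / 8 = 0.75 × 1 / 8 = 0.09375 dB.
Output = -19 − 0.09375 = -19.09375 dBFS.

-19.09375 dBFS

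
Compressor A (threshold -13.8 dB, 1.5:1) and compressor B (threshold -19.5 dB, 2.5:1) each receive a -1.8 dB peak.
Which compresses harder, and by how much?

A: 12 dB over, compressed to 8 dB over, so 4 dB of GR.
B: 17.7 dB over, compressed to 7.08 dB over, so 10.62 dB of GR.
B reduces 6.62 dB more.

B, by 6.62 dB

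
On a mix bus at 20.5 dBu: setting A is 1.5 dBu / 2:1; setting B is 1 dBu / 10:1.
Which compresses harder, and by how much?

B, by 8.05 dB

A: 19 dB over, compressed to 9.5 dB over, so 9.5 dB of GR.
B: 19.5 dB over, compressed to 1.95 dB over, so 17.55 dB of GR.
B reduces 8.05 dB more.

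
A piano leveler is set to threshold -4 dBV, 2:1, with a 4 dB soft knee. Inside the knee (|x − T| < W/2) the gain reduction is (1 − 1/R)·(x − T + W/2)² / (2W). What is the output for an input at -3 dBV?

-3.5625 dBV

x − T + W/2 = -3 − (-4) + 2 = 3.
GR = (1 − 1/2) × 3² / 8 = 0.5 × 9 / 8 = 0.5625 dB.
Output = -3 − 0.5625 = -3.5625 dBV.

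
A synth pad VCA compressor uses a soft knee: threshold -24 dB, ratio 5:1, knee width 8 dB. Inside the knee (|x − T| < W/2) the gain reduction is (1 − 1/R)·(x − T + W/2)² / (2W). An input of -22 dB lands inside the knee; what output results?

-23.8 dB

x − T + W/2 = -22 − (-24) + 4 = 6.
GR = (1 − 1/5) × 6² / 16 = 0.8 × 36 / 16 = 1.8 dB.
Output = -22 − 1.8 = -23.8 dB.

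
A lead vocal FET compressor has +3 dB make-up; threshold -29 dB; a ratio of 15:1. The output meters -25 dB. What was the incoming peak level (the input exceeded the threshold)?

Before make-up, the level was -25 − 3 = -28 dB.
Post-compression overshoot = -28 − (-29) = 1 dB.
Before 15:1 compression the overshoot was 1 × 15 = 15 dB, so input = -29 + 15 = -14 dB.

-14 dB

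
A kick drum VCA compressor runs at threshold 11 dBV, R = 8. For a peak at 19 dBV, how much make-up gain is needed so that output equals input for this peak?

The peak compresses to 11 + 8/8 = 12 dBV.
To reach 19 dBV requires 19 − 12 = 7 dB of make-up.

7 dB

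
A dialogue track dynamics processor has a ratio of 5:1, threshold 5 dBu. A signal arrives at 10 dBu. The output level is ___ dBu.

The input is 5 dB above the 5 dBu threshold.
5:1 compression reduces that to 5/5 = 1 dB over.
So the level is 5 + 1 = 6 dBu.

6 dBu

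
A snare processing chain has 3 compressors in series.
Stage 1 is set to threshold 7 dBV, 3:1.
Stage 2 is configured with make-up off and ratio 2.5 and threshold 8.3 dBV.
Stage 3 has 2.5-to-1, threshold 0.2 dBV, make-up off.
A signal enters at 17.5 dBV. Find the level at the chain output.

3.792 dBV

Stage 1: overshoot 10.5 dB → 10.5/3 = 3.5 dB → 10.5 dBV.
Stage 2: 2.2 dB above 8.3 dBV, reduced 2.5:1 to 0.88 dB above → 9.18 dBV.
Stage 3: 8.98 dB above 0.2 dBV, reduced 2.5:1 to 3.592 dB above → 3.792 dBV.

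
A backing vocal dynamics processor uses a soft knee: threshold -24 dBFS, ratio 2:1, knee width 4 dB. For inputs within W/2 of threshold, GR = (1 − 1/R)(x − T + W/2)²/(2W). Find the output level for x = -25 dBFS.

-25.0625 dBFS

x − T + W/2 = -25 − (-24) + 2 = 1.
GR = (1 − 1/2) × 1² / 8 = 0.5 × 1 / 8 = 0.0625 dB.
Output = -25 − 0.0625 = -25.0625 dBFS.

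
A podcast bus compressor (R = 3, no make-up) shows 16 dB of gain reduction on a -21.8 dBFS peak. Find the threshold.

Input is 24 dB above T (since output overshoot × R = input overshoot: (-37.8 − T)·3 = -21.8 − T gives T = -45.8 dBFS).
Check: -45.8 + (-21.8 − (-45.8))/3 = -45.8 + 8 = -37.8 dBFS. ✓

-45.8 dBFS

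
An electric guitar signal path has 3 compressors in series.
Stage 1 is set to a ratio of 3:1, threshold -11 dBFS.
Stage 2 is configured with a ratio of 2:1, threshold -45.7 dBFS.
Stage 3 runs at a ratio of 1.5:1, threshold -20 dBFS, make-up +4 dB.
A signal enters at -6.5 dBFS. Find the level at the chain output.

-23.6 dBFS

Stage 1: -6.5 dBFS is 4.5 dB over -11 dBFS; at 3:1 that becomes 1.5 dB over, giving -9.5 dBFS.
Stage 2: 36.2 dB above -45.7 dBFS, reduced 2:1 to 18.1 dB above → -27.6 dBFS.
Stage 3: -27.6 dBFS is at or below the -20 dBFS threshold — no compression; make-up brings it to -23.6 dBFS.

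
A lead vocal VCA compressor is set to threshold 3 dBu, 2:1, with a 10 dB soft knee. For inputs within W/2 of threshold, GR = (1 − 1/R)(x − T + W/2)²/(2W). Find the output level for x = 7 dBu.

x − T + W/2 = 7 − 3 + 5 = 9.
GR = (1 − 1/2) × 9² / 20 = 0.5 × 81 / 20 = 2.025 dB.
Output = 7 − 2.025 = 4.975 dBu.

4.975 dBu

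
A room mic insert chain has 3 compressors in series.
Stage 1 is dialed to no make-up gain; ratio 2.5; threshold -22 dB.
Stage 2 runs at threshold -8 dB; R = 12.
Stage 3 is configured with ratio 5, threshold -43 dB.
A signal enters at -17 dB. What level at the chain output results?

Stage 1: -17 dB is 5 dB over -22 dB; at 2.5:1 that becomes 2 dB over, giving -20 dB.
Stage 2: -20 dB ≤ -8 dB, so stage 2 doesn't engage; output -20 dB.
Stage 3: 23 dB above -43 dB, reduced 5:1 to 4.6 dB above → -38.4 dB.

-38.4 dB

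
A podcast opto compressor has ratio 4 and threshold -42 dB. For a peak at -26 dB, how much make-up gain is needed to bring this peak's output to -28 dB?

10 dB

The peak compresses to -42 + 16/4 = -38 dB.
To reach -28 dB requires -28 − (-38) = 10 dB of make-up.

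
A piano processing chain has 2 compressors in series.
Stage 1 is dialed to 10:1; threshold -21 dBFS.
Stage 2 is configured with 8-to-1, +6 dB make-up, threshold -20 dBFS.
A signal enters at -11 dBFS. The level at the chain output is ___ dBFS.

-14 dBFS

Stage 1: 10 dB above -21 dBFS, reduced 10:1 to 1 dB above → -20 dBFS.
Stage 2: -20 dBFS is at or below the -20 dBFS threshold — no compression; make-up brings it to -14 dBFS.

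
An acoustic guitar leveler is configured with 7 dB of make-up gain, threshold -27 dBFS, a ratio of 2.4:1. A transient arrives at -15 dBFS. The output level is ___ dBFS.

-15 dBFS

Overshoot: -15 − (-27) = 12 dB.
At 2.4:1 the overshoot is divided by 2.4, leaving 5 dB above threshold.
That puts the output at -22 dBFS; make-up adds 7 dB, giving -15 dBFS.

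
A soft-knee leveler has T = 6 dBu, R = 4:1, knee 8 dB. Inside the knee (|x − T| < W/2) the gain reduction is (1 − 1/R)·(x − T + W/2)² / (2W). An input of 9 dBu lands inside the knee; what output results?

x − T + W/2 = 9 − 6 + 4 = 7.
GR = (1 − 1/4) × 7² / 16 = 0.75 × 49 / 16 = 2.296875 dB.
Output = 9 − 2.296875 = 6.703125 dBu.

6.703125 dBu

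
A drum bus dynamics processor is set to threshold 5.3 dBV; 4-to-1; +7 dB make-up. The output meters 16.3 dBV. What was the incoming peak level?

Before make-up, the level was 16.3 − 7 = 9.3 dBV.
Post-compression overshoot = 9.3 − 5.3 = 4 dB.
Input overshoot = R × output overshoot = 16 dB → input = 5.3 + 16 = 21.3 dBV.

21.3 dBV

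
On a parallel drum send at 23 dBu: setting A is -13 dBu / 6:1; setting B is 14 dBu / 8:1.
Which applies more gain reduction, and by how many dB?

A, by 22.125 dB

A: GR = 36 − 36/6 = 30 dB.
B: GR = 9 − 9/8 = 7.875 dB.
A applies 22.125 dB more gain reduction.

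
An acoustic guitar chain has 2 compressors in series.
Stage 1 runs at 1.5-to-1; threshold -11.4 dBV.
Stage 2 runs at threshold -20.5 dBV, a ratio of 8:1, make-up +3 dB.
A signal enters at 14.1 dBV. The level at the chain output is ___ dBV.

Stage 1: 14.1 dBV is 25.5 dB over -11.4 dBV; at 1.5:1 that becomes 17 dB over, giving 5.6 dBV.
Stage 2: 26.1 dB above -20.5 dBV, reduced 8:1 to 3.2625 dB above → -17.2375 dBV; +3 dB make-up → -14.2375 dBV.

-14.2375 dBV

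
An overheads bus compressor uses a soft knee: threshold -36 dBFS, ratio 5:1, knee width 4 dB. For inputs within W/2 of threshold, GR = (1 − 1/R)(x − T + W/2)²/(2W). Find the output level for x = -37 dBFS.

x − T + W/2 = -37 − (-36) + 2 = 1.
GR = (1 − 1/5) × 1² / 8 = 0.8 × 1 / 8 = 0.1 dB.
Output = -37 − 0.1 = -37.1 dBFS.

-37.1 dBFS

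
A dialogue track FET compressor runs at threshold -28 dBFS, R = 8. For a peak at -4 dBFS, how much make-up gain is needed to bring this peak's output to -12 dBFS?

13 dB

Without make-up, output = threshold + overshoot/8 = -28 + 3 = -25 dBFS.
Gap to target: 13 dB.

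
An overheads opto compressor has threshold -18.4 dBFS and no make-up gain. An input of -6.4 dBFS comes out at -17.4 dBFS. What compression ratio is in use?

Input overshoot = -6.4 − (-18.4) = 12 dB; output overshoot = -17.4 − (-18.4) = 1 dB.
Ratio = 12 / 1 = 12.

12:1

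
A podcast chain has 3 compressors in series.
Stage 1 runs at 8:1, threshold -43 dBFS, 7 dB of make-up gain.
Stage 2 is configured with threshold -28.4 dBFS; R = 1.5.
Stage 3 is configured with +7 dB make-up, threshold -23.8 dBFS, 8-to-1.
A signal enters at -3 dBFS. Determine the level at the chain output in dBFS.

-24 dBFS

Stage 1: 40 dB above -43 dBFS, reduced 8:1 to 5 dB above → -38 dBFS; +7 dB make-up → -31 dBFS.
Stage 2: below threshold (-31 ≤ -28.4); passes unchanged; output -31 dBFS.
Stage 3: below threshold (-31 ≤ -23.8); passes unchanged; make-up brings it to -24 dBFS.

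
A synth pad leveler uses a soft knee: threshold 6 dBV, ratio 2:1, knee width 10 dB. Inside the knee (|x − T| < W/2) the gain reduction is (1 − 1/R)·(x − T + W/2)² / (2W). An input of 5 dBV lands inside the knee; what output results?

4.6 dBV

x − T + W/2 = 5 − 6 + 5 = 4.
GR = (1 − 1/2) × 4² / 20 = 0.5 × 16 / 20 = 0.4 dB.
Output = 5 − 0.4 = 4.6 dBV.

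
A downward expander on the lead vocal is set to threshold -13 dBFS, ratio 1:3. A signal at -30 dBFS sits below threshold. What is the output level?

Undershoot = (-13) − (-30) = 17 dB.
At 1:3, that expands to 51 dB under threshold.
Output = -13 − 51 = -64 dBFS.

-64 dBFS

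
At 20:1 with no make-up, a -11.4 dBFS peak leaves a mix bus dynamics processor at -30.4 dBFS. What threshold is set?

-31.4 dBFS

Let T be the threshold. Output overshoot = (input overshoot)/R, so -30.4 − T = (-11.4 − T)/20.
20·(-30.4 − T) = -11.4 − T → 19·T = -608 − (-11.4) = -596.6.
T = -596.6/19 = -31.4 dBFS.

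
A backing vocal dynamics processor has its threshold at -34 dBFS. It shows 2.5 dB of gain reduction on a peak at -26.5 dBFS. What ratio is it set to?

Input overshoot = -26.5 − (-34) = 7.5 dB.
Output overshoot = 7.5 − 2.5 = 5 dB.
Ratio = input overshoot / output overshoot = 7.5 / 5 = 1.5.

1.5:1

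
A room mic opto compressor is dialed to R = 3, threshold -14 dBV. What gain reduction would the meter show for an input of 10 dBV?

16 dB

Overshoot = 10 − (-14) = 24 dB.
A 3:1 ratio leaves 8 dB of that excess.
Gain reduction = 24 − 8 = 16 dB.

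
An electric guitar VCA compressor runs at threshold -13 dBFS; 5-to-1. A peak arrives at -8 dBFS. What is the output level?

-12 dBFS

-8 dBFS sits 5 dB over threshold.
At 5:1 the overshoot is divided by 5, leaving 1 dB above threshold.
So the level is -13 + 1 = -12 dBFS.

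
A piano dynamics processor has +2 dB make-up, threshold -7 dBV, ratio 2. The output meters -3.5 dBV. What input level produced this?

-4 dBV

Stripping the +2 dB make-up gives -5.5 dBV at the gain stage.
That's 1.5 dB above the -7 dBV threshold.
Input overshoot = R × output overshoot = 3 dB → input = -7 + 3 = -4 dBV.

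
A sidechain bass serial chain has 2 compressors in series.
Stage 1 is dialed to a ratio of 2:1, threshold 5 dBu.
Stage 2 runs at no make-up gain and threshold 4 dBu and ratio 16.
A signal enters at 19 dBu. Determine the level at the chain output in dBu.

Stage 1: 19 dBu is 14 dB over 5 dBu; at 2:1 that becomes 7 dB over, giving 12 dBu.
Stage 2: 8 dB above 4 dBu, reduced 16:1 to 0.5 dB above → 4.5 dBu.

4.5 dBu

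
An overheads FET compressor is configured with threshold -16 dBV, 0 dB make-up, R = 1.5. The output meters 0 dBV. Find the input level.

8 dBV

The compressed level sits 0 − (-16) = 16 dB over threshold.
Before 1.5:1 compression the overshoot was 16 × 1.5 = 24 dB, so input = -16 + 24 = 8 dBV.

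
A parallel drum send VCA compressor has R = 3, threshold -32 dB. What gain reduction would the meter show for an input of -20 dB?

The signal is 12 dB above threshold.
After 3:1 compression the overshoot becomes 12/3 = 4 dB.
Gain reduction = 12 − 4 = 8 dB.

8 dB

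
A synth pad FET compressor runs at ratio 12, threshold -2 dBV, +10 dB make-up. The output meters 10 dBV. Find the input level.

22 dBV

Stripping the +10 dB make-up gives 0 dBV at the gain stage.
That's 2 dB above the -2 dBV threshold.
Input overshoot = R × output overshoot = 24 dB → input = -2 + 24 = 22 dBV.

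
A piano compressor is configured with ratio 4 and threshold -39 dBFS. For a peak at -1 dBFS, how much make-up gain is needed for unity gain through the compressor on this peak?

28.5 dB

Without make-up, output = threshold + overshoot/4 = -39 + 9.5 = -29.5 dBFS.
Gap to target: 28.5 dB.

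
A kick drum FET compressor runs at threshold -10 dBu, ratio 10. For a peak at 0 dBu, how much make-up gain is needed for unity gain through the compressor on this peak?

9 dB

The peak compresses to -10 + 10/10 = -9 dBu.
To reach 0 dBu requires 0 − (-9) = 9 dB of make-up.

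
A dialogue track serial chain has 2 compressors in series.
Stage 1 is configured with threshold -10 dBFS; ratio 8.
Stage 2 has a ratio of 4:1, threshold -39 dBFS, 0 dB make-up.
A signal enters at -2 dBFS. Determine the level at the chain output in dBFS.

-31.5 dBFS

Stage 1: overshoot 8 dB → 8/8 = 1 dB → -9 dBFS.
Stage 2: 30 dB above -39 dBFS, reduced 4:1 to 7.5 dB above → -31.5 dBFS.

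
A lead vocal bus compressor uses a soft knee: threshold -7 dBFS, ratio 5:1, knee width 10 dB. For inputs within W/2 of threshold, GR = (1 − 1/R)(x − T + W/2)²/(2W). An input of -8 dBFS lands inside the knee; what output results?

-8.64 dBFS

x − T + W/2 = -8 − (-7) + 5 = 4.
GR = (1 − 1/5) × 4² / 20 = 0.8 × 16 / 20 = 0.64 dB.
Output = -8 − 0.64 = -8.64 dBFS.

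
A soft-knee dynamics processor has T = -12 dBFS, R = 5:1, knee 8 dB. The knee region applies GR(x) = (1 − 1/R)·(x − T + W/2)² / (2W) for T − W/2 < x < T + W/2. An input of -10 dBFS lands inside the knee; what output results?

-11.8 dBFS

x − T + W/2 = -10 − (-12) + 4 = 6.
GR = (1 − 1/5) × 6² / 16 = 0.8 × 36 / 16 = 1.8 dB.
Output = -10 − 1.8 = -11.8 dBFS.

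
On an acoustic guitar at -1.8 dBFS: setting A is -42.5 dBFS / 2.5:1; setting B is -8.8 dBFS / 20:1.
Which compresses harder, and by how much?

A, by 17.77 dB

A: overshoot 40.7 dB → output overshoot 16.28 dB → GR 24.42 dB.
B: overshoot 7 dB → output overshoot 0.35 dB → GR 6.65 dB.
Difference: 17.77 dB in favour of A.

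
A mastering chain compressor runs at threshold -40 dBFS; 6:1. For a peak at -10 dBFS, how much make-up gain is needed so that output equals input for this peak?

25 dB

The peak compresses to -40 + 30/6 = -35 dBFS.
To reach -10 dBFS requires -10 − (-35) = 25 dB of make-up.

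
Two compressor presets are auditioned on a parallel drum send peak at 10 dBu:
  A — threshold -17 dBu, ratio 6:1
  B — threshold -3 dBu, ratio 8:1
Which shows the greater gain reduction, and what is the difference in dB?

A, by 11.125 dB

A: overshoot 27 dB → output overshoot 4.5 dB → GR 22.5 dB.
B: overshoot 13 dB → output overshoot 1.625 dB → GR 11.375 dB.
A applies 11.125 dB more gain reduction.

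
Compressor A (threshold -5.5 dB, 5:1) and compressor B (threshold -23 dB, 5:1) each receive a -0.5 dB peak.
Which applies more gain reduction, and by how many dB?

B, by 14 dB

A: GR = 5 − 5/5 = 4 dB.
B: GR = 22.5 − 22.5/5 = 18 dB.
B applies 14 dB more gain reduction.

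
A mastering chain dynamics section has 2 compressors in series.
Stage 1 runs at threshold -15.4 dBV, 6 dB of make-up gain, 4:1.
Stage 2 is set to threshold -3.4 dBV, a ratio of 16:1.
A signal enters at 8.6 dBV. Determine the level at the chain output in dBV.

Stage 1: 8.6 dBV is 24 dB over -15.4 dBV; at 4:1 that becomes 6 dB over, giving -9.4 dBV; +6 dB make-up → -3.4 dBV.
Stage 2: below threshold (-3.4 ≤ -3.4); passes unchanged; output -3.4 dBV.

-3.4 dBV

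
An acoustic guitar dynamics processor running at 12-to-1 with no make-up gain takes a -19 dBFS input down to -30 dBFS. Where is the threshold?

Let T be the threshold. Output overshoot = (input overshoot)/R, so -30 − T = (-19 − T)/12.
12·(-30 − T) = -19 − T → 11·T = -360 − (-19) = -341.
T = -341/11 = -31 dBFS.

-31 dBFS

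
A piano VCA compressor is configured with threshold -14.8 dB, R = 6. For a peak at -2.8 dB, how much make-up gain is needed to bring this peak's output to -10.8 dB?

2 dB

The peak compresses to -14.8 + 12/6 = -12.8 dB.
To reach -10.8 dB requires -10.8 − (-12.8) = 2 dB of make-up.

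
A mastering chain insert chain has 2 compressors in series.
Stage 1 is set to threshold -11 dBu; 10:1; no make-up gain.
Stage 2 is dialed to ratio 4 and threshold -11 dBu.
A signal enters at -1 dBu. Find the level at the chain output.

-10.75 dBu

Stage 1: overshoot 10 dB → 10/10 = 1 dB → -10 dBu.
Stage 2: overshoot 1 dB → 1/4 = 0.25 dB → -10.75 dBu.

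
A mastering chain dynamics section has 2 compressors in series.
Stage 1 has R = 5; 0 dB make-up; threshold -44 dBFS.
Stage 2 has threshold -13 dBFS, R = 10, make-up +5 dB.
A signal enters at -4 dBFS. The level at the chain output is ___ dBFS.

Stage 1: 40 dB above -44 dBFS, reduced 5:1 to 8 dB above → -36 dBFS.
Stage 2: -36 dBFS is at or below the -13 dBFS threshold — no compression; make-up brings it to -31 dBFS.

-31 dBFS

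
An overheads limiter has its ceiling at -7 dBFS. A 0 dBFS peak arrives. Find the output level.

-7 dBFS

At ∞:1, everything above -7 dBFS is held at the ceiling.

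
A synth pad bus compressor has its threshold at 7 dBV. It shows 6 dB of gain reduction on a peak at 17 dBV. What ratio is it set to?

Input overshoot = 17 − 7 = 10 dB.
Output overshoot = 10 − 6 = 4 dB.
Ratio = input overshoot / output overshoot = 10 / 4 = 2.5.

2.5:1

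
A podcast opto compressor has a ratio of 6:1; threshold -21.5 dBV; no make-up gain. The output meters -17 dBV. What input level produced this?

5.5 dBV

That's 4.5 dB above the -21.5 dBV threshold.
Input overshoot = R × output overshoot = 27 dB → input = -21.5 + 27 = 5.5 dBV.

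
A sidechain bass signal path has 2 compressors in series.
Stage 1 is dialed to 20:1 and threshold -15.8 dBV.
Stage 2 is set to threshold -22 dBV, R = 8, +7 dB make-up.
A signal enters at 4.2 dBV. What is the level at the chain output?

-14.1 dBV

Stage 1: overshoot 20 dB → 20/20 = 1 dB → -14.8 dBV.
Stage 2: 7.2 dB above -22 dBV, reduced 8:1 to 0.9 dB above → -21.1 dBV; +7 dB make-up → -14.1 dBV.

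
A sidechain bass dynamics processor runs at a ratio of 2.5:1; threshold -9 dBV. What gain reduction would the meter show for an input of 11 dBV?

The signal is 20 dB above threshold.
After 2.5:1 compression the overshoot becomes 20/2.5 = 8 dB.
Gain reduction = 20 − 8 = 12 dB.

12 dB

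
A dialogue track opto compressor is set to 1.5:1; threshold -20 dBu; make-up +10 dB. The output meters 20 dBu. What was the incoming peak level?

Before make-up, the level was 20 − 10 = 10 dBu.
Post-compression overshoot = 10 − (-20) = 30 dB.
Input overshoot = R × output overshoot = 45 dB → input = -20 + 45 = 25 dBu.

25 dBu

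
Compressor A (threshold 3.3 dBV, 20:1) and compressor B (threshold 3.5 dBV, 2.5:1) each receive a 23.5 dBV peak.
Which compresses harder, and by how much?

A, by 7.19 dB

A: overshoot 20.2 dB → output overshoot 1.01 dB → GR 19.19 dB.
B: overshoot 20 dB → output overshoot 8 dB → GR 12 dB.
Difference: 7.19 dB in favour of A.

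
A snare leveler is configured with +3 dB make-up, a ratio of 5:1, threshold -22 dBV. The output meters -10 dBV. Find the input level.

23 dBV

Remove make-up: -10 − 3 = -13 dBV.
That's 9 dB above the -22 dBV threshold.
Before 5:1 compression the overshoot was 9 × 5 = 45 dB, so input = -22 + 45 = 23 dBV.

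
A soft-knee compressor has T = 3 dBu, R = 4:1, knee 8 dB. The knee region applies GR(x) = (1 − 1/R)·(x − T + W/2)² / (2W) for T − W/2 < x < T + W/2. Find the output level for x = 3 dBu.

x − T + W/2 = 3 − 3 + 4 = 4.
GR = (1 − 1/4) × 4² / 16 = 0.75 × 16 / 16 = 0.75 dB.
Output = 3 − 0.75 = 2.25 dBu.

2.25 dBu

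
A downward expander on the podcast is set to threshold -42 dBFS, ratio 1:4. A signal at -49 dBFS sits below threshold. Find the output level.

Undershoot = (-42) − (-49) = 7 dB.
At 1:4, that expands to 28 dB under threshold.
Output = -42 − 28 = -70 dBFS.

-70 dBFS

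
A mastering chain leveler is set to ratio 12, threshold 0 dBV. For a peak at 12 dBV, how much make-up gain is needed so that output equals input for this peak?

Without make-up, output = threshold + overshoot/12 = 0 + 1 = 1 dBV.
Gap to target: 11 dB.

11 dB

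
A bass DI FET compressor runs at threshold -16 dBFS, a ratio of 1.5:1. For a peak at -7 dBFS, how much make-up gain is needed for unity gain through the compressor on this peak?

3 dB

The peak compresses to -16 + 9/1.5 = -10 dBFS.
To reach -7 dBFS requires -7 − (-10) = 3 dB of make-up.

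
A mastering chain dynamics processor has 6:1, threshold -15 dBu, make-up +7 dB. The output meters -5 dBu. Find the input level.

Remove make-up: -5 − 7 = -12 dBu.
Post-compression overshoot = -12 − (-15) = 3 dB.
Input overshoot = R × output overshoot = 18 dB → input = -15 + 18 = 3 dBu.

3 dBu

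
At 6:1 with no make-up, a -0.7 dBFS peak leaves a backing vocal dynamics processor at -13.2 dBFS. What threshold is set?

-15.7 dBFS

Input is 15 dB above T (since output overshoot × R = input overshoot: (-13.2 − T)·6 = -0.7 − T gives T = -15.7 dBFS).
Check: -15.7 + (-0.7 − (-15.7))/6 = -15.7 + 2.5 = -13.2 dBFS. ✓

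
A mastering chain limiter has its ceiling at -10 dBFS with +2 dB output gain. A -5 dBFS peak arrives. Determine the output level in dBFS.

A brickwall limiter is an ∞:1 compressor: any input above the ceiling is clamped to -10 dBFS.
Output gain then adds 2 dB: -10 + 2 = -8 dBFS.

-8 dBFS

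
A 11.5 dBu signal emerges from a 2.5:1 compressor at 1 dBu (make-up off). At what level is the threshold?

-6 dBu

Input is 17.5 dB above T (since output overshoot × R = input overshoot: (1 − T)·2.5 = 11.5 − T gives T = -6 dBu).
Check: -6 + (11.5 − (-6))/2.5 = -6 + 7 = 1 dBu. ✓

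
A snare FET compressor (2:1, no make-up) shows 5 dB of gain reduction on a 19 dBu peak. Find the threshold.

9 dBu

Gain reduction = 19 − 14 = 5 dB; output overshoot = GR / (R − 1) = 5 / 1 = 5 dB.
Threshold = output − output overshoot = 14 − 5 = 9 dBu.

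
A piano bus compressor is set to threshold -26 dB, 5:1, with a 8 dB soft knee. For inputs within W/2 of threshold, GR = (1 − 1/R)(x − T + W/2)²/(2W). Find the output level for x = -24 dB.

-25.8 dB

x − T + W/2 = -24 − (-26) + 4 = 6.
GR = (1 − 1/5) × 6² / 16 = 0.8 × 36 / 16 = 1.8 dB.
Output = -24 − 1.8 = -25.8 dB.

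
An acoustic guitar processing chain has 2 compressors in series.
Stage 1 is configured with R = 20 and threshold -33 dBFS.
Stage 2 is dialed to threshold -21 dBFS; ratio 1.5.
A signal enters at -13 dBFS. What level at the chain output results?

-32 dBFS

Stage 1: -13 dBFS is 20 dB over -33 dBFS; at 20:1 that becomes 1 dB over, giving -32 dBFS.
Stage 2: -32 dBFS is at or below the -21 dBFS threshold — no compression; output -32 dBFS.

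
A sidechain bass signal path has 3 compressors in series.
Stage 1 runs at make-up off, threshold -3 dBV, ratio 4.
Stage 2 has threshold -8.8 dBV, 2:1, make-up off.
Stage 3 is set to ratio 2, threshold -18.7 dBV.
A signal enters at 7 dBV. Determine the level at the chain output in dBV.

Stage 1: 10 dB above -3 dBV, reduced 4:1 to 2.5 dB above → -0.5 dBV.
Stage 2: 8.3 dB above -8.8 dBV, reduced 2:1 to 4.15 dB above → -4.65 dBV.
Stage 3: overshoot 14.05 dB → 14.05/2 = 7.025 dB → -11.675 dBV.

-11.675 dBV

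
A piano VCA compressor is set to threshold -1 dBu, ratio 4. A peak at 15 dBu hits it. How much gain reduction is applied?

12 dB

Overshoot = 15 − (-1) = 16 dB.
After 4:1 compression the overshoot becomes 16/4 = 4 dB.
Gain reduction = 16 − 4 = 12 dB.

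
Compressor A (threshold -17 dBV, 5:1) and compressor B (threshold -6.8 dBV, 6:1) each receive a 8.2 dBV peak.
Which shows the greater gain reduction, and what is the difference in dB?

A, by 7.66 dB

A: GR = 25.2 − 25.2/5 = 20.16 dB.
B: GR = 15 − 15/6 = 12.5 dB.
A reduces 7.66 dB more.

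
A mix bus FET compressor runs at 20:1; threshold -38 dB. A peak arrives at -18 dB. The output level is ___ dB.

-37 dB

Overshoot: -18 − (-38) = 20 dB.
At 20:1 the overshoot is divided by 20, leaving 1 dB above threshold.
That puts the output at -37 dB.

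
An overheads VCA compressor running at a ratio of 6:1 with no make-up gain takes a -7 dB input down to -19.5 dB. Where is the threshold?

Gain reduction = -7 − (-19.5) = 12.5 dB; output overshoot = GR / (R − 1) = 12.5 / 5 = 2.5 dB.
Threshold = output − output overshoot = -19.5 − 2.5 = -22 dB.

-22 dB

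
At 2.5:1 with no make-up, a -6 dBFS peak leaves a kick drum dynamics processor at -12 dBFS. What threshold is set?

-16 dBFS

Let T be the threshold. Output overshoot = (input overshoot)/R, so -12 − T = (-6 − T)/2.5.
2.5·(-12 − T) = -6 − T → 1.5·T = -30 − (-6) = -24.
T = -24/1.5 = -16 dBFS.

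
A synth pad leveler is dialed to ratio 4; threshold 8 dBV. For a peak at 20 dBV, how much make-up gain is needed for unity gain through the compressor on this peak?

Without make-up, output = threshold + overshoot/4 = 8 + 3 = 11 dBV.
Gap to target: 9 dB.

9 dB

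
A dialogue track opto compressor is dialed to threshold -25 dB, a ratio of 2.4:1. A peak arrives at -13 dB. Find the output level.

-20 dB

Overshoot: -13 − (-25) = 12 dB.
The 12 dB excess becomes 5 dB after 2.4:1 reduction.
That puts the output at -20 dB.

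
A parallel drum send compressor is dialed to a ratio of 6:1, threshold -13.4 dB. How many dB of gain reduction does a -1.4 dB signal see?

10 dB

The signal is 12 dB above threshold.
After 6:1 compression the overshoot becomes 12/6 = 2 dB.
GR = overshoot in − overshoot out = 12 − 2 = 10 dB.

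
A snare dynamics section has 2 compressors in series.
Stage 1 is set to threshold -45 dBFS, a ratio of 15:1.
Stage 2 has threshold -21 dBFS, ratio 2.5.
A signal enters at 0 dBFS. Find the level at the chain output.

Stage 1: 0 dBFS is 45 dB over -45 dBFS; at 15:1 that becomes 3 dB over, giving -42 dBFS.
Stage 2: -42 dBFS ≤ -21 dBFS, so stage 2 doesn't engage; output -42 dBFS.

-42 dBFS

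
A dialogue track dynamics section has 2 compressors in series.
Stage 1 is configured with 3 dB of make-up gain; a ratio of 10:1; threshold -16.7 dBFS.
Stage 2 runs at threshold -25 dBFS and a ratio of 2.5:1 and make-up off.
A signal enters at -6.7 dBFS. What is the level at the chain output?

-20.08 dBFS

Stage 1: overshoot 10 dB → 10/10 = 1 dB → -15.7 dBFS; +3 dB make-up → -12.7 dBFS.
Stage 2: -12.7 dBFS is 12.3 dB over -25 dBFS; at 2.5:1 that becomes 4.92 dB over, giving -20.08 dBFS.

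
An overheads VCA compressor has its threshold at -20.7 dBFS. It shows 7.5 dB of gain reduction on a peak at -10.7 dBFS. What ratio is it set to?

4:1

Input overshoot = -10.7 − (-20.7) = 10 dB.
Output overshoot = 10 − 7.5 = 2.5 dB.
Ratio = input overshoot / output overshoot = 10 / 2.5 = 4.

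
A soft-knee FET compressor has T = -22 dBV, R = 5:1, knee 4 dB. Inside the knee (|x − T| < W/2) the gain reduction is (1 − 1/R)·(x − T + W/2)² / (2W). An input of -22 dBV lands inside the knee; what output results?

x − T + W/2 = -22 − (-22) + 2 = 2.
GR = (1 − 1/5) × 2² / 8 = 0.8 × 4 / 8 = 0.4 dB.
Output = -22 − 0.4 = -22.4 dBV.

-22.4 dBV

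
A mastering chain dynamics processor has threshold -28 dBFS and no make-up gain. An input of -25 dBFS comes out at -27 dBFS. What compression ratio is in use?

Input overshoot = -25 − (-28) = 3 dB; output overshoot = -27 − (-28) = 1 dB.
Ratio = 3 / 1 = 3.

3:1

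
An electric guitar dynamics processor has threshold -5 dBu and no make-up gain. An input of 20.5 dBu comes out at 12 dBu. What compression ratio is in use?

1.5:1

Input overshoot = 20.5 − (-5) = 25.5 dB; output overshoot = 12 − (-5) = 17 dB.
Ratio = 25.5 / 17 = 1.5.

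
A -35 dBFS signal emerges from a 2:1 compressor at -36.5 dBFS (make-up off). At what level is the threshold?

-38 dBFS

Let T be the threshold. Output overshoot = (input overshoot)/R, so -36.5 − T = (-35 − T)/2.
2·(-36.5 − T) = -35 − T → 1·T = -73 − (-35) = -38.
T = -38/1 = -38 dBFS.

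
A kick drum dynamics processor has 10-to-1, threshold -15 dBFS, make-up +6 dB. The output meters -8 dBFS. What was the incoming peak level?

-5 dBFS

Stripping the +6 dB make-up gives -14 dBFS at the gain stage.
The compressed level sits -14 − (-15) = 1 dB over threshold.
Before 10:1 compression the overshoot was 1 × 10 = 10 dB, so input = -15 + 10 = -5 dBFS.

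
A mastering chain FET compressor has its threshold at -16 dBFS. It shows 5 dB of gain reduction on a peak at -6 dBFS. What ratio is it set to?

Input overshoot = -6 − (-16) = 10 dB.
Output overshoot = 10 − 5 = 5 dB.
Ratio = input overshoot / output overshoot = 10 / 5 = 2.

2:1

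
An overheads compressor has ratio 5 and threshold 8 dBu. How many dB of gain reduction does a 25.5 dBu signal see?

14 dB

Overshoot = 25.5 − 8 = 17.5 dB.
At 5:1, output sits 17.5/5 = 3.5 dB above threshold.
Gain reduction = 17.5 − 3.5 = 14 dB.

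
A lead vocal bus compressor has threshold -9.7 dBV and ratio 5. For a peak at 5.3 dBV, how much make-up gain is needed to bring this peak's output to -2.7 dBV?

The peak compresses to -9.7 + 15/5 = -6.7 dBV.
To reach -2.7 dBV requires -2.7 − (-6.7) = 4 dB of make-up.

4 dB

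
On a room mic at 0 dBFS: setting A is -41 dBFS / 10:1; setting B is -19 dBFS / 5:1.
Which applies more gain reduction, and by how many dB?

A: GR = 41 − 41/10 = 36.9 dB.
B: GR = 19 − 19/5 = 15.2 dB.
A reduces 21.7 dB more.

A, by 21.7 dB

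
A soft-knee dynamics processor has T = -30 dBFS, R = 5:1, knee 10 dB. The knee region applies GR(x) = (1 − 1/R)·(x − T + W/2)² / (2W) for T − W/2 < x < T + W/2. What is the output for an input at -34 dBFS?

x − T + W/2 = -34 − (-30) + 5 = 1.
GR = (1 − 1/5) × 1² / 20 = 0.8 × 1 / 20 = 0.04 dB.
Output = -34 − 0.04 = -34.04 dBFS.

-34.04 dBFS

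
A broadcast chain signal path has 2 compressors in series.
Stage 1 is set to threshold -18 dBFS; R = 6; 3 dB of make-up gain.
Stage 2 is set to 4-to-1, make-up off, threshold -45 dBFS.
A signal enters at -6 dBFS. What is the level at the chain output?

Stage 1: overshoot 12 dB → 12/6 = 2 dB → -16 dBFS; +3 dB make-up → -13 dBFS.
Stage 2: overshoot 32 dB → 32/4 = 8 dB → -37 dBFS.

-37 dBFS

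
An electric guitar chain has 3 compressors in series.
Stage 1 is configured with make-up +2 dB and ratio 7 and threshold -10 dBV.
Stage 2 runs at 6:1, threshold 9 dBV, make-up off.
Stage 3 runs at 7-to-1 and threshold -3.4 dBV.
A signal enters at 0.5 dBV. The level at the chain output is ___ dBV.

Stage 1: 10.5 dB above -10 dBV, reduced 7:1 to 1.5 dB above → -8.5 dBV; +2 dB make-up → -6.5 dBV.
Stage 2: -6.5 dBV is at or below the 9 dBV threshold — no compression; output -6.5 dBV.
Stage 3: -6.5 dBV is at or below the -3.4 dBV threshold — no compression; output -6.5 dBV.

-6.5 dBV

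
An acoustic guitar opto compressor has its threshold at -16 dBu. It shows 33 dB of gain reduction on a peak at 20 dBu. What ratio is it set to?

12:1

Input overshoot = 20 − (-16) = 36 dB.
Output overshoot = 36 − 33 = 3 dB.
Ratio = input overshoot / output overshoot = 36 / 3 = 12.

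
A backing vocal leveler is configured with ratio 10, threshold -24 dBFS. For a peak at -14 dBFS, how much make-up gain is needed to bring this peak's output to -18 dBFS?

5 dB

The peak compresses to -24 + 10/10 = -23 dBFS.
To reach -18 dBFS requires -18 − (-23) = 5 dB of make-up.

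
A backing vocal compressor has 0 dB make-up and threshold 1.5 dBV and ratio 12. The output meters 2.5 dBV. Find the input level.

13.5 dBV

That's 1 dB above the 1.5 dBV threshold.
Undo the ratio: input overshoot = 1 × 12 = 12 dB, giving input = 13.5 dBV.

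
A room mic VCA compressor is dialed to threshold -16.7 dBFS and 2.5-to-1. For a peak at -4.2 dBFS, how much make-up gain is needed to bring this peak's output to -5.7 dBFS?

Overshoot 12.5 dB → 12.5/2.5 = 5 dB after compression, so the compressed level is -16.7 + 5 = -11.7 dBFS.
Make-up = target − compressed = -5.7 − (-11.7) = 6 dB.

6 dB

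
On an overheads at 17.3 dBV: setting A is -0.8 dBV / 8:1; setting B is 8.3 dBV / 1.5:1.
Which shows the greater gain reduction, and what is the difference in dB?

A: overshoot 18.1 dB → output overshoot 2.2625 dB → GR 15.8375 dB.
B: overshoot 9 dB → output overshoot 6 dB → GR 3 dB.
Difference: 12.8375 dB in favour of A.

A, by 12.8375 dB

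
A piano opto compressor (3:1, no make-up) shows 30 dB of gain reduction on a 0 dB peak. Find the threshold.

Gain reduction = 0 − (-30) = 30 dB; output overshoot = GR / (R − 1) = 30 / 2 = 15 dB.
Threshold = output − output overshoot = -30 − 15 = -45 dB.

-45 dB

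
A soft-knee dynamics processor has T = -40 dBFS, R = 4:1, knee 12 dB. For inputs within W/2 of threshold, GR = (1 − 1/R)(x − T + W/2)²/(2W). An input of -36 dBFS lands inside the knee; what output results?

-39.125 dBFS

x − T + W/2 = -36 − (-40) + 6 = 10.
GR = (1 − 1/4) × 10² / 24 = 0.75 × 100 / 24 = 3.125 dB.
Output = -36 − 3.125 = -39.125 dBFS.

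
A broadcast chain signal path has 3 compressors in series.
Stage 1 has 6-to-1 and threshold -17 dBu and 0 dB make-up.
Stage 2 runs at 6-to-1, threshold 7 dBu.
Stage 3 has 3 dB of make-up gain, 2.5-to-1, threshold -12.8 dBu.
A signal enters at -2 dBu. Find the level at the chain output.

Stage 1: overshoot 15 dB → 15/6 = 2.5 dB → -14.5 dBu.
Stage 2: below threshold (-14.5 ≤ 7); passes unchanged; output -14.5 dBu.
Stage 3: -14.5 dBu is at or below the -12.8 dBu threshold — no compression; make-up brings it to -11.5 dBu.

-11.5 dBu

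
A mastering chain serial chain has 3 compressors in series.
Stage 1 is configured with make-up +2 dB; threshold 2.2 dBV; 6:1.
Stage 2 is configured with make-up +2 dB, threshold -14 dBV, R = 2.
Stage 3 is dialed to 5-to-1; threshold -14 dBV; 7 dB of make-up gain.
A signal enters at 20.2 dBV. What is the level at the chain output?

Stage 1: overshoot 18 dB → 18/6 = 3 dB → 5.2 dBV; +2 dB make-up → 7.2 dBV.
Stage 2: 7.2 dBV is 21.2 dB over -14 dBV; at 2:1 that becomes 10.6 dB over, giving -3.4 dBV; +2 dB make-up → -1.4 dBV.
Stage 3: 12.6 dB above -14 dBV, reduced 5:1 to 2.52 dB above → -11.48 dBV; +7 dB make-up → -4.48 dBV.

-4.48 dBV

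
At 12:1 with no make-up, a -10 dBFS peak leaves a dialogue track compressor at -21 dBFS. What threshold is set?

-22 dBFS

Gain reduction = -10 − (-21) = 11 dB; output overshoot = GR / (R − 1) = 11 / 11 = 1 dB.
Threshold = output − output overshoot = -21 − 1 = -22 dBFS.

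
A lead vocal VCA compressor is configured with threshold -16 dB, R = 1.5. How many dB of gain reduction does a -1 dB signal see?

The signal is 15 dB above threshold.
A 1.5:1 ratio leaves 10 dB of that excess.
So the signal is attenuated by 15 − 10 = 5 dB.

5 dB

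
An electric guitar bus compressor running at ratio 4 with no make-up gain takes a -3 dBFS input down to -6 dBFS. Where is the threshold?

Gain reduction = -3 − (-6) = 3 dB; output overshoot = GR / (R − 1) = 3 / 3 = 1 dB.
Threshold = output − output overshoot = -6 − 1 = -7 dBFS.

-7 dBFS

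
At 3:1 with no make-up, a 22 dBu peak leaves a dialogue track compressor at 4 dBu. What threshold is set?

-5 dBu

Let T be the threshold. Output overshoot = (input overshoot)/R, so 4 − T = (22 − T)/3.
3·(4 − T) = 22 − T → 2·T = 12 − 22 = -10.
T = -10/2 = -5 dBu.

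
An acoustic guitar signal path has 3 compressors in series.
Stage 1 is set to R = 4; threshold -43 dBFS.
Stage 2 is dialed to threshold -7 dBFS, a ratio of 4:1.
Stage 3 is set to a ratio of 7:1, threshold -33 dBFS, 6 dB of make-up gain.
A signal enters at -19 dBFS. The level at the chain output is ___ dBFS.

-31 dBFS

Stage 1: 24 dB above -43 dBFS, reduced 4:1 to 6 dB above → -37 dBFS.
Stage 2: -37 dBFS ≤ -7 dBFS, so stage 2 doesn't engage; output -37 dBFS.
Stage 3: -37 dBFS ≤ -33 dBFS, so stage 3 doesn't engage; make-up brings it to -31 dBFS.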